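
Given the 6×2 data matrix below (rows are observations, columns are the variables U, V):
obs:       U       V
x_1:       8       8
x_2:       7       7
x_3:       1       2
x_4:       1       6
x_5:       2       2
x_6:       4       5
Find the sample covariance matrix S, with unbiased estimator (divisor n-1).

Step 1 — column means:
  mean(U) = (8 + 7 + 1 + 1 + 2 + 4) / 6 = 23/6 = 3.8333
  mean(V) = (8 + 7 + 2 + 6 + 2 + 5) / 6 = 30/6 = 5

Step 2 — sample covariance S[i,j] = (1/(n-1)) · Σ_k (x_{k,i} - mean_i) · (x_{k,j} - mean_j), with n-1 = 5.
  S[U,U] = ((4.1667)·(4.1667) + (3.1667)·(3.1667) + (-2.8333)·(-2.8333) + (-2.8333)·(-2.8333) + (-1.8333)·(-1.8333) + (0.1667)·(0.1667)) / 5 = 46.8333/5 = 9.3667
  S[U,V] = ((4.1667)·(3) + (3.1667)·(2) + (-2.8333)·(-3) + (-2.8333)·(1) + (-1.8333)·(-3) + (0.1667)·(0)) / 5 = 30/5 = 6
  S[V,V] = ((3)·(3) + (2)·(2) + (-3)·(-3) + (1)·(1) + (-3)·(-3) + (0)·(0)) / 5 = 32/5 = 6.4

S is symmetric (S[j,i] = S[i,j]). Assembling:

S = [[9.3667, 6],
 [6, 6.4]]


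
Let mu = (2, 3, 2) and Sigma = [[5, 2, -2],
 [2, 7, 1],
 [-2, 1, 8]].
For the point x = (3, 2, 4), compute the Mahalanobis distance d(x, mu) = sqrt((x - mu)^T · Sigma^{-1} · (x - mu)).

Step 1 — centre the observation: (x - mu) = (1, -1, 2).

Step 2 — invert Sigma (cofactor / det for 3×3, or solve directly):
  Sigma^{-1} = [[0.2657, -0.087, 0.0773],
 [-0.087, 0.1739, -0.0435],
 [0.0773, -0.0435, 0.1498]].

Step 3 — form the quadratic (x - mu)^T · Sigma^{-1} · (x - mu):
  Sigma^{-1} · (x - mu) = (0.5072, -0.3478, 0.4203).
  (x - mu)^T · [Sigma^{-1} · (x - mu)] = (1)·(0.5072) + (-1)·(-0.3478) + (2)·(0.4203) = 1.6957.

Step 4 — take square root: d = √(1.6957) ≈ 1.3022.

d(x, mu) = √(1.6957) ≈ 1.3022


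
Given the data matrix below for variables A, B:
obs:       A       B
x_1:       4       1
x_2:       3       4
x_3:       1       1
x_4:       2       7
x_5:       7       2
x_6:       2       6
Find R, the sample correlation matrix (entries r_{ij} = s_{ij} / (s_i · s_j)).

Step 1 — column means:
  mean(A) = (4 + 3 + 1 + 2 + 7 + 2) / 6 = 19/6 = 3.1667
  mean(B) = (1 + 4 + 1 + 7 + 2 + 6) / 6 = 21/6 = 3.5

Step 2 — sample variances and covariances s[i,j] = (1/(n-1)) · Σ_k (x_{k,i} - mean_i) · (x_{k,j} - mean_j), with n-1 = 5:
  s[A,A] = ((0.8333)·(0.8333) + (-0.1667)·(-0.1667) + (-2.1667)·(-2.1667) + (-1.1667)·(-1.1667) + (3.8333)·(3.8333) + (-1.1667)·(-1.1667)) / 5 = 22.8333/5 = 4.5667
  s[A,B] = ((0.8333)·(-2.5) + (-0.1667)·(0.5) + (-2.1667)·(-2.5) + (-1.1667)·(3.5) + (3.8333)·(-1.5) + (-1.1667)·(2.5)) / 5 = -9.5/5 = -1.9
  s[B,B] = ((-2.5)·(-2.5) + (0.5)·(0.5) + (-2.5)·(-2.5) + (3.5)·(3.5) + (-1.5)·(-1.5) + (2.5)·(2.5)) / 5 = 33.5/5 = 6.7
  Sample standard deviations s_i = √(s[i,i]):
  s(A) = √(4.5667) = 2.137
  s(B) = √(6.7) = 2.5884

Step 3 — r_{ij} = s_{ij} / (s_i · s_j):
  r[A,A] = 1 (diagonal).
  r[A,B] = -1.9 / (2.137 · 2.5884) = -1.9 / 5.5314 = -0.3435
  r[B,B] = 1 (diagonal).

R is symmetric with unit diagonal. Assembling:

R = [[1, -0.3435],
 [-0.3435, 1]]


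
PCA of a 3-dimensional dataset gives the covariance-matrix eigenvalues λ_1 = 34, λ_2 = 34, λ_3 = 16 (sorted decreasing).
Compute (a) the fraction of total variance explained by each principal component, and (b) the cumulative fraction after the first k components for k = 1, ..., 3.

Step 1 — total variance = trace(Sigma) = Σ λ_i = 34 + 34 + 16 = 84.

Step 2 — fraction explained by component i = λ_i / Σ λ:
  PC1: 34/84 = 0.4048
  PC2: 34/84 = 0.4048
  PC3: 16/84 = 0.1905

Step 3 — cumulative fraction after k components = (λ_1 + ... + λ_k) / Σ λ:
  k = 1: 34/84 = 0.4048
  k = 2: (34 + 34)/84 = 68/84 = 0.8095
  k = 3: (34 + 34 + 16)/84 = 84/84 = 1

Summary (fraction, with percent):

explained: PC1 0.4048 (40.48%), PC2 0.4048 (40.48%), PC3 0.1905 (19.05%);  cumulative: 0.4048, 0.8095, 1


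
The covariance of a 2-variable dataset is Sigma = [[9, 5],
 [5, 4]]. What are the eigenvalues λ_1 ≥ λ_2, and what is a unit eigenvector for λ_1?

Step 1 — characteristic polynomial of 2×2 Sigma:
  det(Sigma - λI) = λ² - trace · λ + det = 0.
  trace = 9 + 4 = 13, det = 9·4 - (5)² = 11.
Step 2 — discriminant:
  Δ = trace² - 4·det = 169 - 44 = 125.
Step 3 — eigenvalues:
  λ = (trace ± √Δ)/2 = (13 ± 11.1803)/2,
  λ_1 = 12.0902,  λ_2 = 0.9098.

Step 4 — unit eigenvector for λ_1: solve (Sigma - λ_1 I)v = 0. First row:
  (9 - 12.0902)·v_x + (5)·v_y = 0, i.e. (-3.0902)·v_x + (5)·v_y = 0,
  so v ∝ (b, λ_1 - a) = (5, 3.0902) = u.
  ||u|| = √((5)² + (3.0902)²) = √(34.5492) ≈ 5.8779,
  v_1 = u/||u|| ≈ (0.8507, 0.5257) (||v_1|| = 1).

λ_1 = 12.0902,  λ_2 = 0.9098;  v_1 ≈ (0.8507, 0.5257)


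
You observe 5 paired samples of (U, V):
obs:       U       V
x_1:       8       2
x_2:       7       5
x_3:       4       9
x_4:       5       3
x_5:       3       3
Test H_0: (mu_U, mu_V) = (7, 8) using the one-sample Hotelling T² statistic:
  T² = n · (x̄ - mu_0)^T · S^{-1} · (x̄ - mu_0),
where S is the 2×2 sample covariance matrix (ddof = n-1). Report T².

Step 1 — sample mean vector:
  mean(U) = (8 + 7 + 4 + 5 + 3) / 5 = 27/5 = 5.4
  mean(V) = (2 + 5 + 9 + 3 + 3) / 5 = 22/5 = 4.4
  x̄ = (5.4, 4.4),  deviation x̄ - mu_0 = (5.4, 4.4) - (7, 8) = (-1.6, -3.6).

Step 2 — sample covariance matrix, S[i,j] = (1/(n-1)) · Σ_k (x_{k,i} - mean_i) · (x_{k,j} - mean_j), divisor n-1 = 4:
  S[U,U] = ((2.6)·(2.6) + (1.6)·(1.6) + (-1.4)·(-1.4) + (-0.4)·(-0.4) + (-2.4)·(-2.4)) / 4 = 17.2/4 = 4.3
  S[U,V] = ((2.6)·(-2.4) + (1.6)·(0.6) + (-1.4)·(4.6) + (-0.4)·(-1.4) + (-2.4)·(-1.4)) / 4 = -7.8/4 = -1.95
  S[V,V] = ((-2.4)·(-2.4) + (0.6)·(0.6) + (4.6)·(4.6) + (-1.4)·(-1.4) + (-1.4)·(-1.4)) / 4 = 31.2/4 = 7.8
  S = [[4.3, -1.95],
 [-1.95, 7.8]].

Step 3 — invert S. det(S) = 4.3·7.8 - (-1.95)² = 29.7375.
  S^{-1} = (1/det) · [[d, -b], [-b, a]] = [[0.2623, 0.0656],
 [0.0656, 0.1446]].

Step 4 — quadratic form (x̄ - mu_0)^T · S^{-1} · (x̄ - mu_0):
  S^{-1} · (x̄ - mu_0) = (-0.6557, -0.6255),
  (x̄ - mu_0)^T · [...] = (-1.6)·(-0.6557) + (-3.6)·(-0.6255) = 3.3009.

Step 5 — scale by n: T² = 5 · 3.3009 = 16.5044.

T² ≈ 16.5044


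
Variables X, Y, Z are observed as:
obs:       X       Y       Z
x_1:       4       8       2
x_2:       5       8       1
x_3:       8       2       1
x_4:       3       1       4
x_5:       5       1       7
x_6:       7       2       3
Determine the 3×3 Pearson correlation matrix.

Step 1 — column means:
  mean(X) = (4 + 5 + 8 + 3 + 5 + 7) / 6 = 32/6 = 5.3333
  mean(Y) = (8 + 8 + 2 + 1 + 1 + 2) / 6 = 22/6 = 3.6667
  mean(Z) = (2 + 1 + 1 + 4 + 7 + 3) / 6 = 18/6 = 3

Step 2 — sample variances and covariances s[i,j] = (1/(n-1)) · Σ_k (x_{k,i} - mean_i) · (x_{k,j} - mean_j), with n-1 = 5:
  s[X,X] = ((-1.3333)·(-1.3333) + (-0.3333)·(-0.3333) + (2.6667)·(2.6667) + (-2.3333)·(-2.3333) + (-0.3333)·(-0.3333) + (1.6667)·(1.6667)) / 5 = 17.3333/5 = 3.4667
  s[X,Y] = ((-1.3333)·(4.3333) + (-0.3333)·(4.3333) + (2.6667)·(-1.6667) + (-2.3333)·(-2.6667) + (-0.3333)·(-2.6667) + (1.6667)·(-1.6667)) / 5 = -7.3333/5 = -1.4667
  s[X,Z] = ((-1.3333)·(-1) + (-0.3333)·(-2) + (2.6667)·(-2) + (-2.3333)·(1) + (-0.3333)·(4) + (1.6667)·(0)) / 5 = -7/5 = -1.4
  s[Y,Y] = ((4.3333)·(4.3333) + (4.3333)·(4.3333) + (-1.6667)·(-1.6667) + (-2.6667)·(-2.6667) + (-2.6667)·(-2.6667) + (-1.6667)·(-1.6667)) / 5 = 57.3333/5 = 11.4667
  s[Y,Z] = ((4.3333)·(-1) + (4.3333)·(-2) + (-1.6667)·(-2) + (-2.6667)·(1) + (-2.6667)·(4) + (-1.6667)·(0)) / 5 = -23/5 = -4.6
  s[Z,Z] = ((-1)·(-1) + (-2)·(-2) + (-2)·(-2) + (1)·(1) + (4)·(4) + (0)·(0)) / 5 = 26/5 = 5.2
  Sample standard deviations s_i = √(s[i,i]):
  s(X) = √(3.4667) = 1.8619
  s(Y) = √(11.4667) = 3.3862
  s(Z) = √(5.2) = 2.2804

Step 3 — r_{ij} = s_{ij} / (s_i · s_j):
  r[X,X] = 1 (diagonal).
  r[X,Y] = -1.4667 / (1.8619 · 3.3862) = -1.4667 / 6.3048 = -0.2326
  r[X,Z] = -1.4 / (1.8619 · 2.2804) = -1.4 / 4.2458 = -0.3297
  r[Y,Y] = 1 (diagonal).
  r[Y,Z] = -4.6 / (3.3862 · 2.2804) = -4.6 / 7.7218 = -0.5957
  r[Z,Z] = 1 (diagonal).

R is symmetric with unit diagonal. Assembling:

R = [[1, -0.2326, -0.3297],
 [-0.2326, 1, -0.5957],
 [-0.3297, -0.5957, 1]]


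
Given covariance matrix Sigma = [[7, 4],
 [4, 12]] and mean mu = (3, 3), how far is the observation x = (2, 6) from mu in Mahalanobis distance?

Step 1 — centre the observation: (x - mu) = (-1, 3).

Step 2 — invert Sigma. det(Sigma) = 7·12 - (4)² = 68.
  Sigma^{-1} = (1/det) · [[d, -b], [-b, a]] = [[0.1765, -0.0588],
 [-0.0588, 0.1029]].

Step 3 — form the quadratic (x - mu)^T · Sigma^{-1} · (x - mu):
  Sigma^{-1} · (x - mu) = (-0.3529, 0.3676).
  (x - mu)^T · [Sigma^{-1} · (x - mu)] = (-1)·(-0.3529) + (3)·(0.3676) = 1.4559.

Step 4 — take square root: d = √(1.4559) ≈ 1.2066.

d(x, mu) = √(1.4559) ≈ 1.2066


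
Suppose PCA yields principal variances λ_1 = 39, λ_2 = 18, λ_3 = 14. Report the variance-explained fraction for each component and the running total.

Step 1 — total variance = trace(Sigma) = Σ λ_i = 39 + 18 + 14 = 71.

Step 2 — fraction explained by component i = λ_i / Σ λ:
  PC1: 39/71 = 0.5493
  PC2: 18/71 = 0.2535
  PC3: 14/71 = 0.1972

Step 3 — cumulative fraction after k components = (λ_1 + ... + λ_k) / Σ λ:
  k = 1: 39/71 = 0.5493
  k = 2: (39 + 18)/71 = 57/71 = 0.8028
  k = 3: (39 + 18 + 14)/71 = 71/71 = 1

Summary (fraction, with percent):

explained: PC1 0.5493 (54.93%), PC2 0.2535 (25.35%), PC3 0.1972 (19.72%);  cumulative: 0.5493, 0.8028, 1


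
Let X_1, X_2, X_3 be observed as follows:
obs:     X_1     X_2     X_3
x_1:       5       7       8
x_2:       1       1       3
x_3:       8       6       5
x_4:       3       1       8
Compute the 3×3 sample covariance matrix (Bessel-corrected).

Step 1 — column means:
  mean(X_1) = (5 + 1 + 8 + 3) / 4 = 17/4 = 4.25
  mean(X_2) = (7 + 1 + 6 + 1) / 4 = 15/4 = 3.75
  mean(X_3) = (8 + 3 + 5 + 8) / 4 = 24/4 = 6

Step 2 — sample covariance S[i,j] = (1/(n-1)) · Σ_k (x_{k,i} - mean_i) · (x_{k,j} - mean_j), with n-1 = 3.
  S[X_1,X_1] = ((0.75)·(0.75) + (-3.25)·(-3.25) + (3.75)·(3.75) + (-1.25)·(-1.25)) / 3 = 26.75/3 = 8.9167
  S[X_1,X_2] = ((0.75)·(3.25) + (-3.25)·(-2.75) + (3.75)·(2.25) + (-1.25)·(-2.75)) / 3 = 23.25/3 = 7.75
  S[X_1,X_3] = ((0.75)·(2) + (-3.25)·(-3) + (3.75)·(-1) + (-1.25)·(2)) / 3 = 5/3 = 1.6667
  S[X_2,X_2] = ((3.25)·(3.25) + (-2.75)·(-2.75) + (2.25)·(2.25) + (-2.75)·(-2.75)) / 3 = 30.75/3 = 10.25
  S[X_2,X_3] = ((3.25)·(2) + (-2.75)·(-3) + (2.25)·(-1) + (-2.75)·(2)) / 3 = 7/3 = 2.3333
  S[X_3,X_3] = ((2)·(2) + (-3)·(-3) + (-1)·(-1) + (2)·(2)) / 3 = 18/3 = 6

S is symmetric (S[j,i] = S[i,j]). Assembling:

S = [[8.9167, 7.75, 1.6667],
 [7.75, 10.25, 2.3333],
 [1.6667, 2.3333, 6]]


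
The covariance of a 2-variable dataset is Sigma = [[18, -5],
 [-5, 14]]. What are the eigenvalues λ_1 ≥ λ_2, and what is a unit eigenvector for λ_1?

Step 1 — characteristic polynomial of 2×2 Sigma:
  det(Sigma - λI) = λ² - trace · λ + det = 0.
  trace = 18 + 14 = 32, det = 18·14 - (-5)² = 227.
Step 2 — discriminant:
  Δ = trace² - 4·det = 1024 - 908 = 116.
Step 3 — eigenvalues:
  λ = (trace ± √Δ)/2 = (32 ± 10.7703)/2,
  λ_1 = 21.3852,  λ_2 = 10.6148.

Step 4 — unit eigenvector for λ_1: solve (Sigma - λ_1 I)v = 0. First row:
  (18 - 21.3852)·v_x + (-5)·v_y = 0, i.e. (-3.3852)·v_x + (-5)·v_y = 0,
  so v ∝ (b, λ_1 - a) = (-5, 3.3852); multiply by -1 so the first entry is positive: u = (5, -3.3852).
  ||u|| = √((5)² + (-3.3852)²) = √(36.4593) ≈ 6.0382,
  v_1 = u/||u|| ≈ (0.8281, -0.5606) (||v_1|| = 1).

λ_1 = 21.3852,  λ_2 = 10.6148;  v_1 ≈ (0.8281, -0.5606)


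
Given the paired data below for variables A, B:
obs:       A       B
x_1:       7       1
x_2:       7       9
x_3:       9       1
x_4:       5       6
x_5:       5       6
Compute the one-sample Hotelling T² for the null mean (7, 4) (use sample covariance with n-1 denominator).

Step 1 — sample mean vector:
  mean(A) = (7 + 7 + 9 + 5 + 5) / 5 = 33/5 = 6.6
  mean(B) = (1 + 9 + 1 + 6 + 6) / 5 = 23/5 = 4.6
  x̄ = (6.6, 4.6),  deviation x̄ - mu_0 = (6.6, 4.6) - (7, 4) = (-0.4, 0.6).

Step 2 — sample covariance matrix, S[i,j] = (1/(n-1)) · Σ_k (x_{k,i} - mean_i) · (x_{k,j} - mean_j), divisor n-1 = 4:
  S[A,A] = ((0.4)·(0.4) + (0.4)·(0.4) + (2.4)·(2.4) + (-1.6)·(-1.6) + (-1.6)·(-1.6)) / 4 = 11.2/4 = 2.8
  S[A,B] = ((0.4)·(-3.6) + (0.4)·(4.4) + (2.4)·(-3.6) + (-1.6)·(1.4) + (-1.6)·(1.4)) / 4 = -12.8/4 = -3.2
  S[B,B] = ((-3.6)·(-3.6) + (4.4)·(4.4) + (-3.6)·(-3.6) + (1.4)·(1.4) + (1.4)·(1.4)) / 4 = 49.2/4 = 12.3
  S = [[2.8, -3.2],
 [-3.2, 12.3]].

Step 3 — invert S. det(S) = 2.8·12.3 - (-3.2)² = 24.2.
  S^{-1} = (1/det) · [[d, -b], [-b, a]] = [[0.5083, 0.1322],
 [0.1322, 0.1157]].

Step 4 — quadratic form (x̄ - mu_0)^T · S^{-1} · (x̄ - mu_0):
  S^{-1} · (x̄ - mu_0) = (-0.124, 0.0165),
  (x̄ - mu_0)^T · [...] = (-0.4)·(-0.124) + (0.6)·(0.0165) = 0.0595.

Step 5 — scale by n: T² = 5 · 0.0595 = 0.2975.

T² ≈ 0.2975


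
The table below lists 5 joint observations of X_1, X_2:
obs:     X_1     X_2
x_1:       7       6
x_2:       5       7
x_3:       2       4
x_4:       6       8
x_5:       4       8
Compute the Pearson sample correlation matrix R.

Step 1 — column means:
  mean(X_1) = (7 + 5 + 2 + 6 + 4) / 5 = 24/5 = 4.8
  mean(X_2) = (6 + 7 + 4 + 8 + 8) / 5 = 33/5 = 6.6

Step 2 — sample variances and covariances s[i,j] = (1/(n-1)) · Σ_k (x_{k,i} - mean_i) · (x_{k,j} - mean_j), with n-1 = 4:
  s[X_1,X_1] = ((2.2)·(2.2) + (0.2)·(0.2) + (-2.8)·(-2.8) + (1.2)·(1.2) + (-0.8)·(-0.8)) / 4 = 14.8/4 = 3.7
  s[X_1,X_2] = ((2.2)·(-0.6) + (0.2)·(0.4) + (-2.8)·(-2.6) + (1.2)·(1.4) + (-0.8)·(1.4)) / 4 = 6.6/4 = 1.65
  s[X_2,X_2] = ((-0.6)·(-0.6) + (0.4)·(0.4) + (-2.6)·(-2.6) + (1.4)·(1.4) + (1.4)·(1.4)) / 4 = 11.2/4 = 2.8
  Sample standard deviations s_i = √(s[i,i]):
  s(X_1) = √(3.7) = 1.9235
  s(X_2) = √(2.8) = 1.6733

Step 3 — r_{ij} = s_{ij} / (s_i · s_j):
  r[X_1,X_1] = 1 (diagonal).
  r[X_1,X_2] = 1.65 / (1.9235 · 1.6733) = 1.65 / 3.2187 = 0.5126
  r[X_2,X_2] = 1 (diagonal).

R is symmetric with unit diagonal. Assembling:

R = [[1, 0.5126],
 [0.5126, 1]]


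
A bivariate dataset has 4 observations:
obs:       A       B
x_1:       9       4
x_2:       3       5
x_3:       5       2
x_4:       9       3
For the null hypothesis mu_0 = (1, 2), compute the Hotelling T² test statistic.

Step 1 — sample mean vector:
  mean(A) = (9 + 3 + 5 + 9) / 4 = 26/4 = 6.5
  mean(B) = (4 + 5 + 2 + 3) / 4 = 14/4 = 3.5
  x̄ = (6.5, 3.5),  deviation x̄ - mu_0 = (6.5, 3.5) - (1, 2) = (5.5, 1.5).

Step 2 — sample covariance matrix, S[i,j] = (1/(n-1)) · Σ_k (x_{k,i} - mean_i) · (x_{k,j} - mean_j), divisor n-1 = 3:
  S[A,A] = ((2.5)·(2.5) + (-3.5)·(-3.5) + (-1.5)·(-1.5) + (2.5)·(2.5)) / 3 = 27/3 = 9
  S[A,B] = ((2.5)·(0.5) + (-3.5)·(1.5) + (-1.5)·(-1.5) + (2.5)·(-0.5)) / 3 = -3/3 = -1
  S[B,B] = ((0.5)·(0.5) + (1.5)·(1.5) + (-1.5)·(-1.5) + (-0.5)·(-0.5)) / 3 = 5/3 = 1.6667
  S = [[9, -1],
 [-1, 1.6667]].

Step 3 — invert S. det(S) = 9·1.6667 - (-1)² = 14.
  S^{-1} = (1/det) · [[d, -b], [-b, a]] = [[0.119, 0.0714],
 [0.0714, 0.6429]].

Step 4 — quadratic form (x̄ - mu_0)^T · S^{-1} · (x̄ - mu_0):
  S^{-1} · (x̄ - mu_0) = (0.7619, 1.3571),
  (x̄ - mu_0)^T · [...] = (5.5)·(0.7619) + (1.5)·(1.3571) = 6.2262.

Step 5 — scale by n: T² = 4 · 6.2262 = 24.9048.

T² ≈ 24.9048


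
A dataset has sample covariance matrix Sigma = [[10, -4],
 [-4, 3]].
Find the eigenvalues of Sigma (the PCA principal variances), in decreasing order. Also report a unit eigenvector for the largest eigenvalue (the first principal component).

Step 1 — characteristic polynomial of 2×2 Sigma:
  det(Sigma - λI) = λ² - trace · λ + det = 0.
  trace = 10 + 3 = 13, det = 10·3 - (-4)² = 14.
Step 2 — discriminant:
  Δ = trace² - 4·det = 169 - 56 = 113.
Step 3 — eigenvalues:
  λ = (trace ± √Δ)/2 = (13 ± 10.6301)/2,
  λ_1 = 11.8151,  λ_2 = 1.1849.

Step 4 — unit eigenvector for λ_1: solve (Sigma - λ_1 I)v = 0. First row:
  (10 - 11.8151)·v_x + (-4)·v_y = 0, i.e. (-1.8151)·v_x + (-4)·v_y = 0,
  so v ∝ (b, λ_1 - a) = (-4, 1.8151); multiply by -1 so the first entry is positive: u = (4, -1.8151).
  ||u|| = √((4)² + (-1.8151)²) = √(19.2945) ≈ 4.3925,
  v_1 = u/||u|| ≈ (0.9106, -0.4132) (||v_1|| = 1).

λ_1 = 11.8151,  λ_2 = 1.1849;  v_1 ≈ (0.9106, -0.4132)


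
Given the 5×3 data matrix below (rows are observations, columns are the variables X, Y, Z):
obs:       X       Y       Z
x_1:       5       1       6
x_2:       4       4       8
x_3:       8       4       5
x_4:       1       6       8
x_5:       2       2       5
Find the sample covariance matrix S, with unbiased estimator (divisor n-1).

Step 1 — column means:
  mean(X) = (5 + 4 + 8 + 1 + 2) / 5 = 20/5 = 4
  mean(Y) = (1 + 4 + 4 + 6 + 2) / 5 = 17/5 = 3.4
  mean(Z) = (6 + 8 + 5 + 8 + 5) / 5 = 32/5 = 6.4

Step 2 — sample covariance S[i,j] = (1/(n-1)) · Σ_k (x_{k,i} - mean_i) · (x_{k,j} - mean_j), with n-1 = 4.
  S[X,X] = ((1)·(1) + (0)·(0) + (4)·(4) + (-3)·(-3) + (-2)·(-2)) / 4 = 30/4 = 7.5
  S[X,Y] = ((1)·(-2.4) + (0)·(0.6) + (4)·(0.6) + (-3)·(2.6) + (-2)·(-1.4)) / 4 = -5/4 = -1.25
  S[X,Z] = ((1)·(-0.4) + (0)·(1.6) + (4)·(-1.4) + (-3)·(1.6) + (-2)·(-1.4)) / 4 = -8/4 = -2
  S[Y,Y] = ((-2.4)·(-2.4) + (0.6)·(0.6) + (0.6)·(0.6) + (2.6)·(2.6) + (-1.4)·(-1.4)) / 4 = 15.2/4 = 3.8
  S[Y,Z] = ((-2.4)·(-0.4) + (0.6)·(1.6) + (0.6)·(-1.4) + (2.6)·(1.6) + (-1.4)·(-1.4)) / 4 = 7.2/4 = 1.8
  S[Z,Z] = ((-0.4)·(-0.4) + (1.6)·(1.6) + (-1.4)·(-1.4) + (1.6)·(1.6) + (-1.4)·(-1.4)) / 4 = 9.2/4 = 2.3

S is symmetric (S[j,i] = S[i,j]). Assembling:

S = [[7.5, -1.25, -2],
 [-1.25, 3.8, 1.8],
 [-2, 1.8, 2.3]]


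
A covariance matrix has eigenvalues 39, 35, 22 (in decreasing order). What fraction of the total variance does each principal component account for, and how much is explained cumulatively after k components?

Step 1 — total variance = trace(Sigma) = Σ λ_i = 39 + 35 + 22 = 96.

Step 2 — fraction explained by component i = λ_i / Σ λ:
  PC1: 39/96 = 0.4062
  PC2: 35/96 = 0.3646
  PC3: 22/96 = 0.2292

Step 3 — cumulative fraction after k components = (λ_1 + ... + λ_k) / Σ λ:
  k = 1: 39/96 = 0.4062
  k = 2: (39 + 35)/96 = 74/96 = 0.7708
  k = 3: (39 + 35 + 22)/96 = 96/96 = 1

Summary (fraction, with percent):

explained: PC1 0.4062 (40.62%), PC2 0.3646 (36.46%), PC3 0.2292 (22.92%);  cumulative: 0.4062, 0.7708, 1


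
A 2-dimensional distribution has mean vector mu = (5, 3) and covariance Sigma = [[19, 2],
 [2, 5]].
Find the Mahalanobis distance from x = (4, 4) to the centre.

Step 1 — centre the observation: (x - mu) = (-1, 1).

Step 2 — invert Sigma. det(Sigma) = 19·5 - (2)² = 91.
  Sigma^{-1} = (1/det) · [[d, -b], [-b, a]] = [[0.0549, -0.022],
 [-0.022, 0.2088]].

Step 3 — form the quadratic (x - mu)^T · Sigma^{-1} · (x - mu):
  Sigma^{-1} · (x - mu) = (-0.0769, 0.2308).
  (x - mu)^T · [Sigma^{-1} · (x - mu)] = (-1)·(-0.0769) + (1)·(0.2308) = 0.3077.

Step 4 — take square root: d = √(0.3077) ≈ 0.5547.

d(x, mu) = √(0.3077) ≈ 0.5547


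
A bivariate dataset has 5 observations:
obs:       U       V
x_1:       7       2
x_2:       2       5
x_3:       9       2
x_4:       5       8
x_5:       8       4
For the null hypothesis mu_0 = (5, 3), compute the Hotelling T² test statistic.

Step 1 — sample mean vector:
  mean(U) = (7 + 2 + 9 + 5 + 8) / 5 = 31/5 = 6.2
  mean(V) = (2 + 5 + 2 + 8 + 4) / 5 = 21/5 = 4.2
  x̄ = (6.2, 4.2),  deviation x̄ - mu_0 = (6.2, 4.2) - (5, 3) = (1.2, 1.2).

Step 2 — sample covariance matrix, S[i,j] = (1/(n-1)) · Σ_k (x_{k,i} - mean_i) · (x_{k,j} - mean_j), divisor n-1 = 4:
  S[U,U] = ((0.8)·(0.8) + (-4.2)·(-4.2) + (2.8)·(2.8) + (-1.2)·(-1.2) + (1.8)·(1.8)) / 4 = 30.8/4 = 7.7
  S[U,V] = ((0.8)·(-2.2) + (-4.2)·(0.8) + (2.8)·(-2.2) + (-1.2)·(3.8) + (1.8)·(-0.2)) / 4 = -16.2/4 = -4.05
  S[V,V] = ((-2.2)·(-2.2) + (0.8)·(0.8) + (-2.2)·(-2.2) + (3.8)·(3.8) + (-0.2)·(-0.2)) / 4 = 24.8/4 = 6.2
  S = [[7.7, -4.05],
 [-4.05, 6.2]].

Step 3 — invert S. det(S) = 7.7·6.2 - (-4.05)² = 31.3375.
  S^{-1} = (1/det) · [[d, -b], [-b, a]] = [[0.1978, 0.1292],
 [0.1292, 0.2457]].

Step 4 — quadratic form (x̄ - mu_0)^T · S^{-1} · (x̄ - mu_0):
  S^{-1} · (x̄ - mu_0) = (0.3925, 0.4499),
  (x̄ - mu_0)^T · [...] = (1.2)·(0.3925) + (1.2)·(0.4499) = 1.0109.

Step 5 — scale by n: T² = 5 · 1.0109 = 5.0546.

T² ≈ 5.0546


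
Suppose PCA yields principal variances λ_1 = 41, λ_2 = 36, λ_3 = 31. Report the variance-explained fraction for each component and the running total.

Step 1 — total variance = trace(Sigma) = Σ λ_i = 41 + 36 + 31 = 108.

Step 2 — fraction explained by component i = λ_i / Σ λ:
  PC1: 41/108 = 0.3796
  PC2: 36/108 = 0.3333
  PC3: 31/108 = 0.287

Step 3 — cumulative fraction after k components = (λ_1 + ... + λ_k) / Σ λ:
  k = 1: 41/108 = 0.3796
  k = 2: (41 + 36)/108 = 77/108 = 0.713
  k = 3: (41 + 36 + 31)/108 = 108/108 = 1

Summary (fraction, with percent):

explained: PC1 0.3796 (37.96%), PC2 0.3333 (33.33%), PC3 0.287 (28.7%);  cumulative: 0.3796, 0.713, 1


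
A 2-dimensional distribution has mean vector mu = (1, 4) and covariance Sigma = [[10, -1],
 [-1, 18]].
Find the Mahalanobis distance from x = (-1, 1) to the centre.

Step 1 — centre the observation: (x - mu) = (-2, -3).

Step 2 — invert Sigma. det(Sigma) = 10·18 - (-1)² = 179.
  Sigma^{-1} = (1/det) · [[d, -b], [-b, a]] = [[0.1006, 0.0056],
 [0.0056, 0.0559]].

Step 3 — form the quadratic (x - mu)^T · Sigma^{-1} · (x - mu):
  Sigma^{-1} · (x - mu) = (-0.2179, -0.1788).
  (x - mu)^T · [Sigma^{-1} · (x - mu)] = (-2)·(-0.2179) + (-3)·(-0.1788) = 0.9721.

Step 4 — take square root: d = √(0.9721) ≈ 0.9859.

d(x, mu) = √(0.9721) ≈ 0.9859


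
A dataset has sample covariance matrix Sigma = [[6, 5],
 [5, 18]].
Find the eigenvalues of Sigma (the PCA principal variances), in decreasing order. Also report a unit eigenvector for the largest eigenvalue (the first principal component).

Step 1 — characteristic polynomial of 2×2 Sigma:
  det(Sigma - λI) = λ² - trace · λ + det = 0.
  trace = 6 + 18 = 24, det = 6·18 - (5)² = 83.
Step 2 — discriminant:
  Δ = trace² - 4·det = 576 - 332 = 244.
Step 3 — eigenvalues:
  λ = (trace ± √Δ)/2 = (24 ± 15.6205)/2,
  λ_1 = 19.8102,  λ_2 = 4.1898.

Step 4 — unit eigenvector for λ_1: solve (Sigma - λ_1 I)v = 0. First row:
  (6 - 19.8102)·v_x + (5)·v_y = 0, i.e. (-13.8102)·v_x + (5)·v_y = 0,
  so v ∝ (b, λ_1 - a) = (5, 13.8102) = u.
  ||u|| = √((5)² + (13.8102)²) = √(215.723) ≈ 14.6875,
  v_1 = u/||u|| ≈ (0.3404, 0.9403) (||v_1|| = 1).

λ_1 = 19.8102,  λ_2 = 4.1898;  v_1 ≈ (0.3404, 0.9403)


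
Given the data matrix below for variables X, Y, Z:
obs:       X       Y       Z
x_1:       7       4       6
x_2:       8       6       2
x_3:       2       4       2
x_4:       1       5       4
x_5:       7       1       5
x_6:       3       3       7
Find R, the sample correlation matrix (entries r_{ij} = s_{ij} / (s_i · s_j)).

Step 1 — column means:
  mean(X) = (7 + 8 + 2 + 1 + 7 + 3) / 6 = 28/6 = 4.6667
  mean(Y) = (4 + 6 + 4 + 5 + 1 + 3) / 6 = 23/6 = 3.8333
  mean(Z) = (6 + 2 + 2 + 4 + 5 + 7) / 6 = 26/6 = 4.3333

Step 2 — sample variances and covariances s[i,j] = (1/(n-1)) · Σ_k (x_{k,i} - mean_i) · (x_{k,j} - mean_j), with n-1 = 5:
  s[X,X] = ((2.3333)·(2.3333) + (3.3333)·(3.3333) + (-2.6667)·(-2.6667) + (-3.6667)·(-3.6667) + (2.3333)·(2.3333) + (-1.6667)·(-1.6667)) / 5 = 45.3333/5 = 9.0667
  s[X,Y] = ((2.3333)·(0.1667) + (3.3333)·(2.1667) + (-2.6667)·(0.1667) + (-3.6667)·(1.1667) + (2.3333)·(-2.8333) + (-1.6667)·(-0.8333)) / 5 = -2.3333/5 = -0.4667
  s[X,Z] = ((2.3333)·(1.6667) + (3.3333)·(-2.3333) + (-2.6667)·(-2.3333) + (-3.6667)·(-0.3333) + (2.3333)·(0.6667) + (-1.6667)·(2.6667)) / 5 = 0.6667/5 = 0.1333
  s[Y,Y] = ((0.1667)·(0.1667) + (2.1667)·(2.1667) + (0.1667)·(0.1667) + (1.1667)·(1.1667) + (-2.8333)·(-2.8333) + (-0.8333)·(-0.8333)) / 5 = 14.8333/5 = 2.9667
  s[Y,Z] = ((0.1667)·(1.6667) + (2.1667)·(-2.3333) + (0.1667)·(-2.3333) + (1.1667)·(-0.3333) + (-2.8333)·(0.6667) + (-0.8333)·(2.6667)) / 5 = -9.6667/5 = -1.9333
  s[Z,Z] = ((1.6667)·(1.6667) + (-2.3333)·(-2.3333) + (-2.3333)·(-2.3333) + (-0.3333)·(-0.3333) + (0.6667)·(0.6667) + (2.6667)·(2.6667)) / 5 = 21.3333/5 = 4.2667
  Sample standard deviations s_i = √(s[i,i]):
  s(X) = √(9.0667) = 3.0111
  s(Y) = √(2.9667) = 1.7224
  s(Z) = √(4.2667) = 2.0656

Step 3 — r_{ij} = s_{ij} / (s_i · s_j):
  r[X,X] = 1 (diagonal).
  r[X,Y] = -0.4667 / (3.0111 · 1.7224) = -0.4667 / 5.1863 = -0.09
  r[X,Z] = 0.1333 / (3.0111 · 2.0656) = 0.1333 / 6.2197 = 0.0214
  r[Y,Y] = 1 (diagonal).
  r[Y,Z] = -1.9333 / (1.7224 · 2.0656) = -1.9333 / 3.5578 = -0.5434
  r[Z,Z] = 1 (diagonal).

R is symmetric with unit diagonal. Assembling:

R = [[1, -0.09, 0.0214],
 [-0.09, 1, -0.5434],
 [0.0214, -0.5434, 1]]


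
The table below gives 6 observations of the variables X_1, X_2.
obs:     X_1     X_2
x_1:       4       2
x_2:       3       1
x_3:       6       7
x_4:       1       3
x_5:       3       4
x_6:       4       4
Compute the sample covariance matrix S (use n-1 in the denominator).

Step 1 — column means:
  mean(X_1) = (4 + 3 + 6 + 1 + 3 + 4) / 6 = 21/6 = 3.5
  mean(X_2) = (2 + 1 + 7 + 3 + 4 + 4) / 6 = 21/6 = 3.5

Step 2 — sample covariance S[i,j] = (1/(n-1)) · Σ_k (x_{k,i} - mean_i) · (x_{k,j} - mean_j), with n-1 = 5.
  S[X_1,X_1] = ((0.5)·(0.5) + (-0.5)·(-0.5) + (2.5)·(2.5) + (-2.5)·(-2.5) + (-0.5)·(-0.5) + (0.5)·(0.5)) / 5 = 13.5/5 = 2.7
  S[X_1,X_2] = ((0.5)·(-1.5) + (-0.5)·(-2.5) + (2.5)·(3.5) + (-2.5)·(-0.5) + (-0.5)·(0.5) + (0.5)·(0.5)) / 5 = 10.5/5 = 2.1
  S[X_2,X_2] = ((-1.5)·(-1.5) + (-2.5)·(-2.5) + (3.5)·(3.5) + (-0.5)·(-0.5) + (0.5)·(0.5) + (0.5)·(0.5)) / 5 = 21.5/5 = 4.3

S is symmetric (S[j,i] = S[i,j]). Assembling:

S = [[2.7, 2.1],
 [2.1, 4.3]]


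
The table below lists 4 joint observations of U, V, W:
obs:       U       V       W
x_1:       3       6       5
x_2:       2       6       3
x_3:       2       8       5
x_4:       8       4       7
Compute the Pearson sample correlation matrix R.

Step 1 — column means:
  mean(U) = (3 + 2 + 2 + 8) / 4 = 15/4 = 3.75
  mean(V) = (6 + 6 + 8 + 4) / 4 = 24/4 = 6
  mean(W) = (5 + 3 + 5 + 7) / 4 = 20/4 = 5

Step 2 — sample variances and covariances s[i,j] = (1/(n-1)) · Σ_k (x_{k,i} - mean_i) · (x_{k,j} - mean_j), with n-1 = 3:
  s[U,U] = ((-0.75)·(-0.75) + (-1.75)·(-1.75) + (-1.75)·(-1.75) + (4.25)·(4.25)) / 3 = 24.75/3 = 8.25
  s[U,V] = ((-0.75)·(0) + (-1.75)·(0) + (-1.75)·(2) + (4.25)·(-2)) / 3 = -12/3 = -4
  s[U,W] = ((-0.75)·(0) + (-1.75)·(-2) + (-1.75)·(0) + (4.25)·(2)) / 3 = 12/3 = 4
  s[V,V] = ((0)·(0) + (0)·(0) + (2)·(2) + (-2)·(-2)) / 3 = 8/3 = 2.6667
  s[V,W] = ((0)·(0) + (0)·(-2) + (2)·(0) + (-2)·(2)) / 3 = -4/3 = -1.3333
  s[W,W] = ((0)·(0) + (-2)·(-2) + (0)·(0) + (2)·(2)) / 3 = 8/3 = 2.6667
  Sample standard deviations s_i = √(s[i,i]):
  s(U) = √(8.25) = 2.8723
  s(V) = √(2.6667) = 1.633
  s(W) = √(2.6667) = 1.633

Step 3 — r_{ij} = s_{ij} / (s_i · s_j):
  r[U,U] = 1 (diagonal).
  r[U,V] = -4 / (2.8723 · 1.633) = -4 / 4.6904 = -0.8528
  r[U,W] = 4 / (2.8723 · 1.633) = 4 / 4.6904 = 0.8528
  r[V,V] = 1 (diagonal).
  r[V,W] = -1.3333 / (1.633 · 1.633) = -1.3333 / 2.6667 = -0.5
  r[W,W] = 1 (diagonal).

R is symmetric with unit diagonal. Assembling:

R = [[1, -0.8528, 0.8528],
 [-0.8528, 1, -0.5],
 [0.8528, -0.5, 1]]


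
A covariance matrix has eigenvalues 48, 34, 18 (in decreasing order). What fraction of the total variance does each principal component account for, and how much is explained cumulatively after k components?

Step 1 — total variance = trace(Sigma) = Σ λ_i = 48 + 34 + 18 = 100.

Step 2 — fraction explained by component i = λ_i / Σ λ:
  PC1: 48/100 = 0.48
  PC2: 34/100 = 0.34
  PC3: 18/100 = 0.18

Step 3 — cumulative fraction after k components = (λ_1 + ... + λ_k) / Σ λ:
  k = 1: 48/100 = 0.48
  k = 2: (48 + 34)/100 = 82/100 = 0.82
  k = 3: (48 + 34 + 18)/100 = 100/100 = 1

Summary (fraction, with percent):

explained: PC1 0.48 (48%), PC2 0.34 (34%), PC3 0.18 (18%);  cumulative: 0.48, 0.82, 1


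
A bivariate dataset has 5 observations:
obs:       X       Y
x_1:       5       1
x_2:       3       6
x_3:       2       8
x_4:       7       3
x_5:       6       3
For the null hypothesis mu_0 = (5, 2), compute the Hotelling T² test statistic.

Step 1 — sample mean vector:
  mean(X) = (5 + 3 + 2 + 7 + 6) / 5 = 23/5 = 4.6
  mean(Y) = (1 + 6 + 8 + 3 + 3) / 5 = 21/5 = 4.2
  x̄ = (4.6, 4.2),  deviation x̄ - mu_0 = (4.6, 4.2) - (5, 2) = (-0.4, 2.2).

Step 2 — sample covariance matrix, S[i,j] = (1/(n-1)) · Σ_k (x_{k,i} - mean_i) · (x_{k,j} - mean_j), divisor n-1 = 4:
  S[X,X] = ((0.4)·(0.4) + (-1.6)·(-1.6) + (-2.6)·(-2.6) + (2.4)·(2.4) + (1.4)·(1.4)) / 4 = 17.2/4 = 4.3
  S[X,Y] = ((0.4)·(-3.2) + (-1.6)·(1.8) + (-2.6)·(3.8) + (2.4)·(-1.2) + (1.4)·(-1.2)) / 4 = -18.6/4 = -4.65
  S[Y,Y] = ((-3.2)·(-3.2) + (1.8)·(1.8) + (3.8)·(3.8) + (-1.2)·(-1.2) + (-1.2)·(-1.2)) / 4 = 30.8/4 = 7.7
  S = [[4.3, -4.65],
 [-4.65, 7.7]].

Step 3 — invert S. det(S) = 4.3·7.7 - (-4.65)² = 11.4875.
  S^{-1} = (1/det) · [[d, -b], [-b, a]] = [[0.6703, 0.4048],
 [0.4048, 0.3743]].

Step 4 — quadratic form (x̄ - mu_0)^T · S^{-1} · (x̄ - mu_0):
  S^{-1} · (x̄ - mu_0) = (0.6224, 0.6616),
  (x̄ - mu_0)^T · [...] = (-0.4)·(0.6224) + (2.2)·(0.6616) = 1.2065.

Step 5 — scale by n: T² = 5 · 1.2065 = 6.0326.

T² ≈ 6.0326


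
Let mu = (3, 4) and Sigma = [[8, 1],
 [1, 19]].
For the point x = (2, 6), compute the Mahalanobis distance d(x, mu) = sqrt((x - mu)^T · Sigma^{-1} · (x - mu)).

Step 1 — centre the observation: (x - mu) = (-1, 2).

Step 2 — invert Sigma. det(Sigma) = 8·19 - (1)² = 151.
  Sigma^{-1} = (1/det) · [[d, -b], [-b, a]] = [[0.1258, -0.0066],
 [-0.0066, 0.053]].

Step 3 — form the quadratic (x - mu)^T · Sigma^{-1} · (x - mu):
  Sigma^{-1} · (x - mu) = (-0.1391, 0.1126).
  (x - mu)^T · [Sigma^{-1} · (x - mu)] = (-1)·(-0.1391) + (2)·(0.1126) = 0.3642.

Step 4 — take square root: d = √(0.3642) ≈ 0.6035.

d(x, mu) = √(0.3642) ≈ 0.6035


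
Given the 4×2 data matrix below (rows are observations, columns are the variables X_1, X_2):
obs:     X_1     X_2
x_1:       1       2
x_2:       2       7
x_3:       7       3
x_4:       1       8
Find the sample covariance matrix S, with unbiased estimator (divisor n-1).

Step 1 — column means:
  mean(X_1) = (1 + 2 + 7 + 1) / 4 = 11/4 = 2.75
  mean(X_2) = (2 + 7 + 3 + 8) / 4 = 20/4 = 5

Step 2 — sample covariance S[i,j] = (1/(n-1)) · Σ_k (x_{k,i} - mean_i) · (x_{k,j} - mean_j), with n-1 = 3.
  S[X_1,X_1] = ((-1.75)·(-1.75) + (-0.75)·(-0.75) + (4.25)·(4.25) + (-1.75)·(-1.75)) / 3 = 24.75/3 = 8.25
  S[X_1,X_2] = ((-1.75)·(-3) + (-0.75)·(2) + (4.25)·(-2) + (-1.75)·(3)) / 3 = -10/3 = -3.3333
  S[X_2,X_2] = ((-3)·(-3) + (2)·(2) + (-2)·(-2) + (3)·(3)) / 3 = 26/3 = 8.6667

S is symmetric (S[j,i] = S[i,j]). Assembling:

S = [[8.25, -3.3333],
 [-3.3333, 8.6667]]


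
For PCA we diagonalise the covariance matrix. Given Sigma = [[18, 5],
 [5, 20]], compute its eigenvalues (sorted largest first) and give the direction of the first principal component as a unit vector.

Step 1 — characteristic polynomial of 2×2 Sigma:
  det(Sigma - λI) = λ² - trace · λ + det = 0.
  trace = 18 + 20 = 38, det = 18·20 - (5)² = 335.
Step 2 — discriminant:
  Δ = trace² - 4·det = 1444 - 1340 = 104.
Step 3 — eigenvalues:
  λ = (trace ± √Δ)/2 = (38 ± 10.198)/2,
  λ_1 = 24.099,  λ_2 = 13.901.

Step 4 — unit eigenvector for λ_1: solve (Sigma - λ_1 I)v = 0. First row:
  (18 - 24.099)·v_x + (5)·v_y = 0, i.e. (-6.099)·v_x + (5)·v_y = 0,
  so v ∝ (b, λ_1 - a) = (5, 6.099) = u.
  ||u|| = √((5)² + (6.099)²) = √(62.198) ≈ 7.8866,
  v_1 = u/||u|| ≈ (0.634, 0.7733) (||v_1|| = 1).

λ_1 = 24.099,  λ_2 = 13.901;  v_1 ≈ (0.634, 0.7733)


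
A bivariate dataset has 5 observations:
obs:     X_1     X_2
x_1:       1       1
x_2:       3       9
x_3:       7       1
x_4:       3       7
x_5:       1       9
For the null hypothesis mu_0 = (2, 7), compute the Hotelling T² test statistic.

Step 1 — sample mean vector:
  mean(X_1) = (1 + 3 + 7 + 3 + 1) / 5 = 15/5 = 3
  mean(X_2) = (1 + 9 + 1 + 7 + 9) / 5 = 27/5 = 5.4
  x̄ = (3, 5.4),  deviation x̄ - mu_0 = (3, 5.4) - (2, 7) = (1, -1.6).

Step 2 — sample covariance matrix, S[i,j] = (1/(n-1)) · Σ_k (x_{k,i} - mean_i) · (x_{k,j} - mean_j), divisor n-1 = 4:
  S[X_1,X_1] = ((-2)·(-2) + (0)·(0) + (4)·(4) + (0)·(0) + (-2)·(-2)) / 4 = 24/4 = 6
  S[X_1,X_2] = ((-2)·(-4.4) + (0)·(3.6) + (4)·(-4.4) + (0)·(1.6) + (-2)·(3.6)) / 4 = -16/4 = -4
  S[X_2,X_2] = ((-4.4)·(-4.4) + (3.6)·(3.6) + (-4.4)·(-4.4) + (1.6)·(1.6) + (3.6)·(3.6)) / 4 = 67.2/4 = 16.8
  S = [[6, -4],
 [-4, 16.8]].

Step 3 — invert S. det(S) = 6·16.8 - (-4)² = 84.8.
  S^{-1} = (1/det) · [[d, -b], [-b, a]] = [[0.1981, 0.0472],
 [0.0472, 0.0708]].

Step 4 — quadratic form (x̄ - mu_0)^T · S^{-1} · (x̄ - mu_0):
  S^{-1} · (x̄ - mu_0) = (0.1226, -0.066),
  (x̄ - mu_0)^T · [...] = (1)·(0.1226) + (-1.6)·(-0.066) = 0.2283.

Step 5 — scale by n: T² = 5 · 0.2283 = 1.1415.

T² ≈ 1.1415


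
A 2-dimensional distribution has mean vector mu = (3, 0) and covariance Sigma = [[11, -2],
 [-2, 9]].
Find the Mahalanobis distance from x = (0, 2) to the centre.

Step 1 — centre the observation: (x - mu) = (-3, 2).

Step 2 — invert Sigma. det(Sigma) = 11·9 - (-2)² = 95.
  Sigma^{-1} = (1/det) · [[d, -b], [-b, a]] = [[0.0947, 0.0211],
 [0.0211, 0.1158]].

Step 3 — form the quadratic (x - mu)^T · Sigma^{-1} · (x - mu):
  Sigma^{-1} · (x - mu) = (-0.2421, 0.1684).
  (x - mu)^T · [Sigma^{-1} · (x - mu)] = (-3)·(-0.2421) + (2)·(0.1684) = 1.0632.

Step 4 — take square root: d = √(1.0632) ≈ 1.0311.

d(x, mu) = √(1.0632) ≈ 1.0311


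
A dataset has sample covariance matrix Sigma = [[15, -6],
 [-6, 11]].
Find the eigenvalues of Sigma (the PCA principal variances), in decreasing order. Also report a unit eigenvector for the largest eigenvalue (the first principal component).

Step 1 — characteristic polynomial of 2×2 Sigma:
  det(Sigma - λI) = λ² - trace · λ + det = 0.
  trace = 15 + 11 = 26, det = 15·11 - (-6)² = 129.
Step 2 — discriminant:
  Δ = trace² - 4·det = 676 - 516 = 160.
Step 3 — eigenvalues:
  λ = (trace ± √Δ)/2 = (26 ± 12.6491)/2,
  λ_1 = 19.3246,  λ_2 = 6.6754.

Step 4 — unit eigenvector for λ_1: solve (Sigma - λ_1 I)v = 0. First row:
  (15 - 19.3246)·v_x + (-6)·v_y = 0, i.e. (-4.3246)·v_x + (-6)·v_y = 0,
  so v ∝ (b, λ_1 - a) = (-6, 4.3246); multiply by -1 so the first entry is positive: u = (6, -4.3246).
  ||u|| = √((6)² + (-4.3246)²) = √(54.7018) ≈ 7.3961,
  v_1 = u/||u|| ≈ (0.8112, -0.5847) (||v_1|| = 1).

λ_1 = 19.3246,  λ_2 = 6.6754;  v_1 ≈ (0.8112, -0.5847)


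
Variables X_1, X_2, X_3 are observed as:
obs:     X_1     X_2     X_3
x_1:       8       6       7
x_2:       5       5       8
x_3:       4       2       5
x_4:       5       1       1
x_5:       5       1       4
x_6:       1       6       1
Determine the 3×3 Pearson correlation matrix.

Step 1 — column means:
  mean(X_1) = (8 + 5 + 4 + 5 + 5 + 1) / 6 = 28/6 = 4.6667
  mean(X_2) = (6 + 5 + 2 + 1 + 1 + 6) / 6 = 21/6 = 3.5
  mean(X_3) = (7 + 8 + 5 + 1 + 4 + 1) / 6 = 26/6 = 4.3333

Step 2 — sample variances and covariances s[i,j] = (1/(n-1)) · Σ_k (x_{k,i} - mean_i) · (x_{k,j} - mean_j), with n-1 = 5:
  s[X_1,X_1] = ((3.3333)·(3.3333) + (0.3333)·(0.3333) + (-0.6667)·(-0.6667) + (0.3333)·(0.3333) + (0.3333)·(0.3333) + (-3.6667)·(-3.6667)) / 5 = 25.3333/5 = 5.0667
  s[X_1,X_2] = ((3.3333)·(2.5) + (0.3333)·(1.5) + (-0.6667)·(-1.5) + (0.3333)·(-2.5) + (0.3333)·(-2.5) + (-3.6667)·(2.5)) / 5 = -1/5 = -0.2
  s[X_1,X_3] = ((3.3333)·(2.6667) + (0.3333)·(3.6667) + (-0.6667)·(0.6667) + (0.3333)·(-3.3333) + (0.3333)·(-0.3333) + (-3.6667)·(-3.3333)) / 5 = 20.6667/5 = 4.1333
  s[X_2,X_2] = ((2.5)·(2.5) + (1.5)·(1.5) + (-1.5)·(-1.5) + (-2.5)·(-2.5) + (-2.5)·(-2.5) + (2.5)·(2.5)) / 5 = 29.5/5 = 5.9
  s[X_2,X_3] = ((2.5)·(2.6667) + (1.5)·(3.6667) + (-1.5)·(0.6667) + (-2.5)·(-3.3333) + (-2.5)·(-0.3333) + (2.5)·(-3.3333)) / 5 = 12/5 = 2.4
  s[X_3,X_3] = ((2.6667)·(2.6667) + (3.6667)·(3.6667) + (0.6667)·(0.6667) + (-3.3333)·(-3.3333) + (-0.3333)·(-0.3333) + (-3.3333)·(-3.3333)) / 5 = 43.3333/5 = 8.6667
  Sample standard deviations s_i = √(s[i,i]):
  s(X_1) = √(5.0667) = 2.2509
  s(X_2) = √(5.9) = 2.429
  s(X_3) = √(8.6667) = 2.9439

Step 3 — r_{ij} = s_{ij} / (s_i · s_j):
  r[X_1,X_1] = 1 (diagonal).
  r[X_1,X_2] = -0.2 / (2.2509 · 2.429) = -0.2 / 5.4675 = -0.0366
  r[X_1,X_3] = 4.1333 / (2.2509 · 2.9439) = 4.1333 / 6.6265 = 0.6238
  r[X_2,X_2] = 1 (diagonal).
  r[X_2,X_3] = 2.4 / (2.429 · 2.9439) = 2.4 / 7.1508 = 0.3356
  r[X_3,X_3] = 1 (diagonal).

R is symmetric with unit diagonal. Assembling:

R = [[1, -0.0366, 0.6238],
 [-0.0366, 1, 0.3356],
 [0.6238, 0.3356, 1]]


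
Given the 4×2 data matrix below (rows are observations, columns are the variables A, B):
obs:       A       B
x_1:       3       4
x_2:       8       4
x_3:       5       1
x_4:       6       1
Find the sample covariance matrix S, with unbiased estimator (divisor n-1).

Step 1 — column means:
  mean(A) = (3 + 8 + 5 + 6) / 4 = 22/4 = 5.5
  mean(B) = (4 + 4 + 1 + 1) / 4 = 10/4 = 2.5

Step 2 — sample covariance S[i,j] = (1/(n-1)) · Σ_k (x_{k,i} - mean_i) · (x_{k,j} - mean_j), with n-1 = 3.
  S[A,A] = ((-2.5)·(-2.5) + (2.5)·(2.5) + (-0.5)·(-0.5) + (0.5)·(0.5)) / 3 = 13/3 = 4.3333
  S[A,B] = ((-2.5)·(1.5) + (2.5)·(1.5) + (-0.5)·(-1.5) + (0.5)·(-1.5)) / 3 = 0/3 = 0
  S[B,B] = ((1.5)·(1.5) + (1.5)·(1.5) + (-1.5)·(-1.5) + (-1.5)·(-1.5)) / 3 = 9/3 = 3

S is symmetric (S[j,i] = S[i,j]). Assembling:

S = [[4.3333, 0],
 [0, 3]]


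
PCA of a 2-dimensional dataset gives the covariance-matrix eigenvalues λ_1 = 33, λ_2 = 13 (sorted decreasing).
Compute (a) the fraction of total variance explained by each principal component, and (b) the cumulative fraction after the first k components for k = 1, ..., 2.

Step 1 — total variance = trace(Sigma) = Σ λ_i = 33 + 13 = 46.

Step 2 — fraction explained by component i = λ_i / Σ λ:
  PC1: 33/46 = 0.7174
  PC2: 13/46 = 0.2826

Step 3 — cumulative fraction after k components = (λ_1 + ... + λ_k) / Σ λ:
  k = 1: 33/46 = 0.7174
  k = 2: (33 + 13)/46 = 46/46 = 1

Summary (fraction, with percent):

explained: PC1 0.7174 (71.74%), PC2 0.2826 (28.26%);  cumulative: 0.7174, 1


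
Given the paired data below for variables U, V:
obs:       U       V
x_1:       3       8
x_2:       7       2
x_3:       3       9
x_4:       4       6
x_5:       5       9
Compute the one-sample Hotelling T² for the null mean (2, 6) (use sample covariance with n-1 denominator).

Step 1 — sample mean vector:
  mean(U) = (3 + 7 + 3 + 4 + 5) / 5 = 22/5 = 4.4
  mean(V) = (8 + 2 + 9 + 6 + 9) / 5 = 34/5 = 6.8
  x̄ = (4.4, 6.8),  deviation x̄ - mu_0 = (4.4, 6.8) - (2, 6) = (2.4, 0.8).

Step 2 — sample covariance matrix, S[i,j] = (1/(n-1)) · Σ_k (x_{k,i} - mean_i) · (x_{k,j} - mean_j), divisor n-1 = 4:
  S[U,U] = ((-1.4)·(-1.4) + (2.6)·(2.6) + (-1.4)·(-1.4) + (-0.4)·(-0.4) + (0.6)·(0.6)) / 4 = 11.2/4 = 2.8
  S[U,V] = ((-1.4)·(1.2) + (2.6)·(-4.8) + (-1.4)·(2.2) + (-0.4)·(-0.8) + (0.6)·(2.2)) / 4 = -15.6/4 = -3.9
  S[V,V] = ((1.2)·(1.2) + (-4.8)·(-4.8) + (2.2)·(2.2) + (-0.8)·(-0.8) + (2.2)·(2.2)) / 4 = 34.8/4 = 8.7
  S = [[2.8, -3.9],
 [-3.9, 8.7]].

Step 3 — invert S. det(S) = 2.8·8.7 - (-3.9)² = 9.15.
  S^{-1} = (1/det) · [[d, -b], [-b, a]] = [[0.9508, 0.4262],
 [0.4262, 0.306]].

Step 4 — quadratic form (x̄ - mu_0)^T · S^{-1} · (x̄ - mu_0):
  S^{-1} · (x̄ - mu_0) = (2.623, 1.2678),
  (x̄ - mu_0)^T · [...] = (2.4)·(2.623) + (0.8)·(1.2678) = 7.3093.

Step 5 — scale by n: T² = 5 · 7.3093 = 36.5464.

T² ≈ 36.5464
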